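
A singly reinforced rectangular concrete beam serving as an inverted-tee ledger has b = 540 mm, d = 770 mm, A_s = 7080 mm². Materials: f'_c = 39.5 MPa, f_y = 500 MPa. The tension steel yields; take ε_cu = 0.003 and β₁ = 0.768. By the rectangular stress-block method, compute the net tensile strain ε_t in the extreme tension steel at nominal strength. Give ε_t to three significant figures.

a = A_s f_y/(0.85 f'_c b) = 195.25 mm.
β₁ = 0.768, so c = a/β₁ = 195.25/0.768 = 254.23 mm.
From the linear strain diagram with ε_cu = 0.003: ε_t = 0.003 (d − c)/c = 0.003 × (770 − 254.23)/254.23 = 0.00609.
Since ε_t ≥ 0.005, the section is tension-controlled.

ε_t ≈ 0.00609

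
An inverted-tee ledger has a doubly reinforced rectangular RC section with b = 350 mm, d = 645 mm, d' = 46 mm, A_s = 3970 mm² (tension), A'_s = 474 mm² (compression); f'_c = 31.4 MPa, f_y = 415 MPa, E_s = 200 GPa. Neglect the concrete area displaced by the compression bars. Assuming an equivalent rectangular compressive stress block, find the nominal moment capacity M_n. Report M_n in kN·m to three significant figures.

Assume both tension and compression steel yield.
Net tension couple steel: A_s − A'_s = 3496 mm².
a = (A_s − A'_s) f_y / (0.85 f'_c b) = 1450840/(0.85 × 31.4 × 350) = 155.31 mm.
c = a/β₁ = 155.31/0.826 = 188.03 mm; ε'_s = 0.003(c − d')/c = 0.0023 ≥ f_y/E_s = 0.0021, so compression steel does yield.
M_n = (A_s − A'_s) f_y (d − a/2) + A'_s f_y (d − d') = [1450840 × (645 − 77.655) + 196710 × (645 − 46)] × 10⁻⁶ = 823.13 + 117.83 = 940.96 kN·m.

M_n ≈ 941 kN·m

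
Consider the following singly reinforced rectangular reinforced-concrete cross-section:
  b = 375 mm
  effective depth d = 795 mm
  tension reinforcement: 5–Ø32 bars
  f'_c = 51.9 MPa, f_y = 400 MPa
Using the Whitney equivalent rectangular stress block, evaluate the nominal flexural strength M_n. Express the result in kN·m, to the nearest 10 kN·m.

M_n ≈ 1200 kN·m

A_s = 5 × 804 = 4020 mm².
T = A_s f_y = 4020 × 400 = 1608000 N = 1608 kN.
From C = T: a = T/(0.85 f'_c b) = 1608000/(0.85 × 51.9 × 375) = 97.20 mm.
M_n = T(d − a/2) = 1608 kN × (795 − 48.6) mm = 1200.21 kN·m.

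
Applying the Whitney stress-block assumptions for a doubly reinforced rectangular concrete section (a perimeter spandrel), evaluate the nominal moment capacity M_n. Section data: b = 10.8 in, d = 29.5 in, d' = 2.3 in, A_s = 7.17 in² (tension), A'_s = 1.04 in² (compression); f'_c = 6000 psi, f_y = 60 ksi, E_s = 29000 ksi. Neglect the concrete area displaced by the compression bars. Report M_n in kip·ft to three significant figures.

M_n ≈ 943 kip·ft

Assume both steels yield.
a = (A_s − A'_s) f_y/(0.85 f'_c b) = (7.17 − 1.04) × 60/(0.85 × 6 × 10.8) = 6.678 in.
c = a/β₁ = 6.678/0.75 = 8.904 in; ε'_s = 0.003(c − d')/c = 0.0022 ≥ ε_y = 0.0021, so the compression steel yields.
M_n = (A_s − A'_s) f_y (d − a/2) + A'_s f_y (d − d') = 367.8 × (29.5 − 3.339) + 62.4 × (29.5 − 2.3) = 9622.0 + 1697.3 = 11319.3 kip·in = 11319.3/12 = 943.28 kip·ft.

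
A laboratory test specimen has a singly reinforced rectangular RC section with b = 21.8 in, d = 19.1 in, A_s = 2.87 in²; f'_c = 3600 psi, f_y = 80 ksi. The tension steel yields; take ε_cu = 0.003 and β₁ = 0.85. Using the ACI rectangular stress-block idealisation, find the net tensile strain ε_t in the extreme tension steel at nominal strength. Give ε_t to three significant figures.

a = A_s f_y/(0.85 f'_c b) = 3.442 in.
β₁ = 0.85, so c = a/β₁ = 3.442/0.85 = 4.049 in.
From the linear strain diagram with ε_cu = 0.003: ε_t = 0.003 (d − c)/c = 0.003 × (19.1 − 4.049)/4.049 = 0.0112.
Since ε_t ≥ 0.005, the section is tension-controlled.

ε_t ≈ 0.0112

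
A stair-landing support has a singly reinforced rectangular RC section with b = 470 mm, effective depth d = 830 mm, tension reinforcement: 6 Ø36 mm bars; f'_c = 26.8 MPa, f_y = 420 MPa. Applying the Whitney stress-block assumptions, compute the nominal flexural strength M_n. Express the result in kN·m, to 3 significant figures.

A_s = 6 × 1018 = 6108 mm².
T = A_s f_y = 6108 × 420 = 2565360 N = 2565.36 kN.
From C = T: a = T/(0.85 f'_c b) = 2565360/(0.85 × 26.8 × 470) = 239.61 mm.
M_n = T(d − a/2) = 2565.36 kN × (830 − 119.805) mm = 1821.91 kN·m.

M_n ≈ 1820 kN·m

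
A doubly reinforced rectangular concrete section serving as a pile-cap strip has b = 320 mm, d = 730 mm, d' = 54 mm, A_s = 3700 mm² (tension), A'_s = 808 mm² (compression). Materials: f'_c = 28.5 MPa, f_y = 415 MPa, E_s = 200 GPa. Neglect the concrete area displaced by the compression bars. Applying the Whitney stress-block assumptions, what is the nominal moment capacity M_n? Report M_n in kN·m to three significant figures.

Assume both tension and compression steel yield.
Net tension couple steel: A_s − A'_s = 2892 mm².
a = (A_s − A'_s) f_y / (0.85 f'_c b) = 1200180/(0.85 × 28.5 × 320) = 154.82 mm.
c = a/β₁ = 154.82/0.846 = 183.00 mm; ε'_s = 0.003(c − d')/c = 0.0021 ≥ f_y/E_s = 0.0021, so compression steel does yield.
M_n = (A_s − A'_s) f_y (d − a/2) + A'_s f_y (d − d') = [1200180 × (730 − 77.41) + 335320 × (730 − 54)] × 10⁻⁶ = 783.23 + 226.68 = 1009.91 kN·m.

M_n ≈ 1010 kN·m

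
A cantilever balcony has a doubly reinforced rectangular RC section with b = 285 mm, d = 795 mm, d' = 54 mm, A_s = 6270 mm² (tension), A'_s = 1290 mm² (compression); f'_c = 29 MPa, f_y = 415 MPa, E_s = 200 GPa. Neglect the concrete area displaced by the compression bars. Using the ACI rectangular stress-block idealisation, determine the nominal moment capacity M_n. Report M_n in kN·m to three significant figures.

Assume both tension and compression steel yield.
Net tension couple steel: A_s − A'_s = 4980 mm².
a = (A_s − A'_s) f_y / (0.85 f'_c b) = 2066700/(0.85 × 29 × 285) = 294.18 mm.
c = a/β₁ = 294.18/0.843 = 348.97 mm; ε'_s = 0.003(c − d')/c = 0.0025 ≥ f_y/E_s = 0.0021, so compression steel does yield.
M_n = (A_s − A'_s) f_y (d − a/2) + A'_s f_y (d − d') = [2066700 × (795 − 147.09) + 535350 × (795 − 54)] × 10⁻⁶ = 1339.04 + 396.69 = 1735.73 kN·m.

M_n ≈ 1740 kN·m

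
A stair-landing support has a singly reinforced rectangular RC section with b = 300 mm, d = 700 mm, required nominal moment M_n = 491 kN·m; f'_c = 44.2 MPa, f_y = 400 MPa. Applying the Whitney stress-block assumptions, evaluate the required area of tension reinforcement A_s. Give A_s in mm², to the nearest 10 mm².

A_s ≈ 1840 mm²

With M_n = 0.85 f'_c a b (d − a/2), solve the quadratic for a:
a = d − √(d² − 2M_n/(0.85 f'_c b)) = 700 − √(700² − 2 × 491×10⁶/(0.85 × 44.2 × 300)) = 65.28 mm.
A_s = 0.85 f'_c a b / f_y = 0.85 × 44.2 × 65.28 × 300 / 400 = 1839.4 mm².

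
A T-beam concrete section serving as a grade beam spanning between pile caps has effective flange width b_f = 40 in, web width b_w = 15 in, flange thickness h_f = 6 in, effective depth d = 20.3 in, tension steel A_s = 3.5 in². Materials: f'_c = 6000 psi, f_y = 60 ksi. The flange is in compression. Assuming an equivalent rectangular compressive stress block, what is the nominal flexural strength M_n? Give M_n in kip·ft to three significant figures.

M_n ≈ 346 kip·ft

Tension: T = A_s f_y = 3.5 × 60 = 210 kips.
Try a within the flange: a = T/(0.85 f'_c b_f) = 210/(0.85 × 6 × 40) = 1.029 in.
Since a = 1.029 ≤ h_f = 6 in, the stress block lies entirely in the flange; analyse as a rectangular beam of width b_f.
M_n = T(d − a/2) = 210 × (20.3 − 0.5145) = 4155.0 kip·in.
M_n = 4155.0/12 = 346.25 kip·ft.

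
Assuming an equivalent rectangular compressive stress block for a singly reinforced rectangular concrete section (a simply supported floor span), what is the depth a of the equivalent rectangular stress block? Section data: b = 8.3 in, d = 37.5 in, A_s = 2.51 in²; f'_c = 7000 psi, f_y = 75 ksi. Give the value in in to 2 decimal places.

T = A_s f_y = 2.51 × 75 = 188.25 kips.
a = T/(0.85 f'_c b) = 188.25/(0.85 × 7 × 8.3) = 3.81 in.

a ≈ 3.81 in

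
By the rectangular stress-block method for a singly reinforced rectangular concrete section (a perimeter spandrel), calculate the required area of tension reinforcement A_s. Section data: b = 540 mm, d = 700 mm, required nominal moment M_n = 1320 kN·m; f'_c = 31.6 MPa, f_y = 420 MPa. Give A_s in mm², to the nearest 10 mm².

With M_n = 0.85 f'_c a b (d − a/2), solve the quadratic for a:
a = d − √(d² − 2M_n/(0.85 f'_c b)) = 700 − √(700² − 2 × 1320×10⁶/(0.85 × 31.6 × 540)) = 145.03 mm.
A_s = 0.85 f'_c a b / f_y = 0.85 × 31.6 × 145.03 × 540 / 420 = 5008.5 mm².

A_s ≈ 5010 mm²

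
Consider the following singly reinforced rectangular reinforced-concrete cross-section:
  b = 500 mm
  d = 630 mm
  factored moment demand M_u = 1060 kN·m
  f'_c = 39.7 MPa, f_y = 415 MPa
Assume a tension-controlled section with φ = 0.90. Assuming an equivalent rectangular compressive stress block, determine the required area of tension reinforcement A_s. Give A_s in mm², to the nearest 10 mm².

A_s ≈ 4990 mm²

M_n = M_u/φ = 1060/0.90 = 1177.78 kN·m.
With M_n = 0.85 f'_c a b (d − a/2), solve the quadratic for a:
a = d − √(d² − 2M_n/(0.85 f'_c b)) = 630 − √(630² − 2 × 1177.78×10⁶/(0.85 × 39.7 × 500)) = 122.76 mm.
A_s = 0.85 f'_c a b / f_y = 0.85 × 39.7 × 122.76 × 500 / 415 = 4991.0 mm².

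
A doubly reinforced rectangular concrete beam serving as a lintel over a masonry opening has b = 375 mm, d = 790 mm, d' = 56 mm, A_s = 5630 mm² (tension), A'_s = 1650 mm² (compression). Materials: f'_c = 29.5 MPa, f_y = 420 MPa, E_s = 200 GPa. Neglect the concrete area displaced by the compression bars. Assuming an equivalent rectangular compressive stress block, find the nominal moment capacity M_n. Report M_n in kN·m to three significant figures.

M_n ≈ 1680 kN·m

Assume both tension and compression steel yield.
Net tension couple steel: A_s − A'_s = 3980 mm².
a = (A_s − A'_s) f_y / (0.85 f'_c b) = 1671600/(0.85 × 29.5 × 375) = 177.77 mm.
c = a/β₁ = 177.77/0.839 = 211.88 mm; ε'_s = 0.003(c − d')/c = 0.0022 ≥ f_y/E_s = 0.0021, so compression steel does yield.
M_n = (A_s − A'_s) f_y (d − a/2) + A'_s f_y (d − d') = [1671600 × (790 − 88.885) + 693000 × (790 − 56)] × 10⁻⁶ = 1171.98 + 508.66 = 1680.64 kN·m.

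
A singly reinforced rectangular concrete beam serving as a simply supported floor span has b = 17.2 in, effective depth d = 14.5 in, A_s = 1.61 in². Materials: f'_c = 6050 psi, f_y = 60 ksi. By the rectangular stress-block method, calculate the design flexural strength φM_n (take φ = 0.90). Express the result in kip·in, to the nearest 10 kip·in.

T = A_s f_y = 1.61 × 60 = 96.6 kips.
a = T/(0.85 f'_c b) = 96.6/(0.85 × 6.05 × 17.2) = 1.092 in.
M_n = T(d − a/2) = 96.6 × (14.5 − 0.546) = 1348.0 kip·in.
φM_n = 0.90 × 1348.0 = 1213.2 kip·in.

φM_n ≈ 1210 kip·in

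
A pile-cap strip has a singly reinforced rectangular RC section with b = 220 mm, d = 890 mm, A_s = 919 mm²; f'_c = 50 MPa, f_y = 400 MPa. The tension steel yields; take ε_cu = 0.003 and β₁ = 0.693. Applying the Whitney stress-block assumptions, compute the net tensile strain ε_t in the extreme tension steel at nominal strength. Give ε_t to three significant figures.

a = A_s f_y/(0.85 f'_c b) = 39.32 mm.
β₁ = 0.693, so c = a/β₁ = 39.32/0.693 = 56.74 mm.
From the linear strain diagram with ε_cu = 0.003: ε_t = 0.003 (d − c)/c = 0.003 × (890 − 56.74)/56.74 = 0.0441.
Since ε_t ≥ 0.005, the section is tension-controlled.

ε_t ≈ 0.0441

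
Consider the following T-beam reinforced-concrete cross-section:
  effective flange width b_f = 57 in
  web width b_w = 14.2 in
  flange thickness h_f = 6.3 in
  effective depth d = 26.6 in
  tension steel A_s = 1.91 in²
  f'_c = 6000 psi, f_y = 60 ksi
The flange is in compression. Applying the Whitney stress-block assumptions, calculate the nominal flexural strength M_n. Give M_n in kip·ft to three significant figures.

M_n ≈ 252 kip·ft

Tension: T = A_s f_y = 1.91 × 60 = 114.6 kips.
Try a within the flange: a = T/(0.85 f'_c b_f) = 114.6/(0.85 × 6 × 57) = 0.394 in.
Since a = 0.394 ≤ h_f = 6.3 in, the stress block lies entirely in the flange; analyse as a rectangular beam of width b_f.
M_n = T(d − a/2) = 114.6 × (26.6 − 0.197) = 3025.8 kip·in.
M_n = 3025.8/12 = 252.15 kip·ft.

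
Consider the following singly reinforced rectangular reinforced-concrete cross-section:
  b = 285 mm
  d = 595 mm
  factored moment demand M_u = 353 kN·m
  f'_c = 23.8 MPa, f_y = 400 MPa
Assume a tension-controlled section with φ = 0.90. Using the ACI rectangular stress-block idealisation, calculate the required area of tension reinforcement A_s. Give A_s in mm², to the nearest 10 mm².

M_n = M_u/φ = 353/0.90 = 392.222 kN·m.
With M_n = 0.85 f'_c a b (d − a/2), solve the quadratic for a:
a = d − √(d² − 2M_n/(0.85 f'_c b)) = 595 − √(595² − 2 × 392.222×10⁶/(0.85 × 23.8 × 285)) = 128.13 mm.
A_s = 0.85 f'_c a b / f_y = 0.85 × 23.8 × 128.13 × 285 / 400 = 1846.8 mm².

A_s ≈ 1850 mm²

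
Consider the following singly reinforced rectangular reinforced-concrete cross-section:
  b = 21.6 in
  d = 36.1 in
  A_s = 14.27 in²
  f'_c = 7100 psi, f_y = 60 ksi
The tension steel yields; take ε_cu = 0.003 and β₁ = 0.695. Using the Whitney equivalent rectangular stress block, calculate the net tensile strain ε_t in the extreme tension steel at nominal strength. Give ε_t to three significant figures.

a = A_s f_y/(0.85 f'_c b) = 6.568 in.
β₁ = 0.695, so c = a/β₁ = 6.568/0.695 = 9.450 in.
From the linear strain diagram with ε_cu = 0.003: ε_t = 0.003 (d − c)/c = 0.003 × (36.1 − 9.450)/9.450 = 0.00846.
Since ε_t ≥ 0.005, the section is tension-controlled.

ε_t ≈ 0.00846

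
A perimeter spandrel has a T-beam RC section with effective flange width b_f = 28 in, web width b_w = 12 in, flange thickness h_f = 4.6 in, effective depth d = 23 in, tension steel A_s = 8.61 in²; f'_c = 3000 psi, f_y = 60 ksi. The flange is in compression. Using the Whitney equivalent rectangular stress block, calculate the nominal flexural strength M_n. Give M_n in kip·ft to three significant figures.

Tension: T = A_s f_y = 8.61 × 60 = 516.6 kips.
Try a within the flange: a = T/(0.85 f'_c b_f) = 516.6/(0.85 × 3 × 28) = 7.235 in.
a = 7.235 > h_f = 4.6 in: the block extends into the web. Split into flange-overhang and web parts.
C_f = 0.85 f'_c (b_f − b_w) h_f = 0.85 × 3 × (28 − 12) × 4.6 = 187.7 kips.
Remaining web compression depth: a_w = (T − C_f)/(0.85 f'_c b_w) = (516.6 − 187.7)/(0.85 × 3 × 12) = 10.748 in.
M_n = C_f(d − h_f/2) + (T − C_f)(d − a_w/2) = 187.7 × (23 − 2.3) + 328.9 × (23 − 5.374) = 3885.4 + 5797.2 = 9682.6 kip·in.
M_n = 9682.6/12 = 806.88 kip·ft.

M_n ≈ 807 kip·ft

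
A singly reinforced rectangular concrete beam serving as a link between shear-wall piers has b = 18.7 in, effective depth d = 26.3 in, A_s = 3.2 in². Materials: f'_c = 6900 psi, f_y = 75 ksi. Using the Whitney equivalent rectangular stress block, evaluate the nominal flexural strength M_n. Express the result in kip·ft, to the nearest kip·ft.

T = A_s f_y = 3.2 × 75 = 240 kips.
a = T/(0.85 f'_c b) = 240/(0.85 × 6.9 × 18.7) = 2.188 in.
M_n = T(d − a/2) = 240 × (26.3 − 1.094) = 6049.4 kip·in = 6049.4/12 = 504.12 kip·ft.

M_n ≈ 504 kip·ft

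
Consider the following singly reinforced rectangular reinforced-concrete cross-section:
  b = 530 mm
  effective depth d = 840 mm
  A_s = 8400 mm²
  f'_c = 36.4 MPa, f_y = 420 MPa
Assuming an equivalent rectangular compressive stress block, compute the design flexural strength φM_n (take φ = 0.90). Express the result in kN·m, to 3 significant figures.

T = A_s f_y = 8400 × 420 = 3528000 N = 3528 kN.
From C = T: a = T/(0.85 f'_c b) = 3528000/(0.85 × 36.4 × 530) = 215.15 mm.
M_n = T(d − a/2) = 3528 kN × (840 − 107.575) mm = 2584.00 kN·m.
φM_n = 0.90 × 2584.00 = 2325.60 kN·m.

φM_n ≈ 2330 kN·m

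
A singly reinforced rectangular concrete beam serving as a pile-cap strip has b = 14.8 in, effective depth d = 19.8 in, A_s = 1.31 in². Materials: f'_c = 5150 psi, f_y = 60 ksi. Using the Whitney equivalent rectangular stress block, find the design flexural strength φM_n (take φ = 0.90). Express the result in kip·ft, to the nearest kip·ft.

T = A_s f_y = 1.31 × 60 = 78.6 kips.
a = T/(0.85 f'_c b) = 78.6/(0.85 × 5.15 × 14.8) = 1.213 in.
M_n = T(d − a/2) = 78.6 × (19.8 − 0.6065) = 1508.6 kip·in = 1508.6/12 = 125.72 kip·ft.
φM_n = 0.90 × 125.72 = 113.15 kip·ft.

φM_n ≈ 113 kip·ft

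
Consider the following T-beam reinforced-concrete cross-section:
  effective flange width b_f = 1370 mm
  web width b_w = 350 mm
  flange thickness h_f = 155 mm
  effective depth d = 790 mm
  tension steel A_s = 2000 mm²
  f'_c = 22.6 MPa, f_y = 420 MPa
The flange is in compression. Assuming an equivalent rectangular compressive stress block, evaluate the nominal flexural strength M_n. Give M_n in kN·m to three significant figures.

M_n ≈ 650 kN·m

Tension: T = A_s f_y = 2000 × 420 = 840000 N.
Try a within the flange: a = T/(0.85 f'_c b_f) = 840000/(0.85 × 22.6 × 1370) = 31.92 mm.
Since a = 31.92 ≤ h_f = 155 mm, the stress block lies entirely in the flange; analyse as a rectangular beam of width b_f.
M_n = T(d − a/2) = 840000 × (790 − 15.96) = 650.19 × 10⁶ N·mm.
M_n = 650.19 kN·m.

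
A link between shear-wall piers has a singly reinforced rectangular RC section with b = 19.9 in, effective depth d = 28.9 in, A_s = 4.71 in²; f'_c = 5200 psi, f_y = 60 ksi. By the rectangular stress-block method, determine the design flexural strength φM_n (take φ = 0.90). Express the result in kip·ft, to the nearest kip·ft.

T = A_s f_y = 4.71 × 60 = 282.6 kips.
a = T/(0.85 f'_c b) = 282.6/(0.85 × 5.2 × 19.9) = 3.213 in.
M_n = T(d − a/2) = 282.6 × (28.9 − 1.6065) = 7713.1 kip·in = 7713.1/12 = 642.76 kip·ft.
φM_n = 0.90 × 642.76 = 578.48 kip·ft.

φM_n ≈ 578 kip·ft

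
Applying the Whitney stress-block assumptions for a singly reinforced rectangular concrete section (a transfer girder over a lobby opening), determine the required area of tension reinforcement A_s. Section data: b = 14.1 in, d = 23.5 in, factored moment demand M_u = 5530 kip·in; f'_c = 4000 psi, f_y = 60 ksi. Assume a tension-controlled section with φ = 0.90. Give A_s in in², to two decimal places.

A_s ≈ 5.03 in²

M_n = M_u/φ = 5530/0.90 = 6144.44 kip·in.
From M_n = 0.85 f'_c a b (d − a/2):
a = d − √(d² − 2M_n/(0.85 f'_c b)) = 23.5 − √(23.5² − 2 × 6144.44/(0.85 × 4 × 14.1)) = 6.298 in.
A_s = 0.85 f'_c a b / f_y = 0.85 × 4 × 6.298 × 14.1 / 60 = 5.032 in².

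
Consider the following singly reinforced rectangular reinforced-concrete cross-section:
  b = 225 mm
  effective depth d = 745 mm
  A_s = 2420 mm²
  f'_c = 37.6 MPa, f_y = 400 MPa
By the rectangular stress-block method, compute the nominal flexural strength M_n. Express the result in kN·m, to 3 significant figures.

T = A_s f_y = 2420 × 400 = 968000 N = 968 kN.
From C = T: a = T/(0.85 f'_c b) = 968000/(0.85 × 37.6 × 225) = 134.61 mm.
M_n = T(d − a/2) = 968 kN × (745 − 67.305) mm = 656.01 kN·m.

M_n ≈ 656 kN·m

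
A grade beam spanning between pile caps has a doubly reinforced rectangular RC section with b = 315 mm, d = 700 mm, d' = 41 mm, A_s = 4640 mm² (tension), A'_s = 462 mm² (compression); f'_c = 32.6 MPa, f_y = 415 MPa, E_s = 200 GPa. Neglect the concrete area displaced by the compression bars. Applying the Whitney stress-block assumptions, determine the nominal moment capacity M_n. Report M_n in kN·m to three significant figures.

Assume both tension and compression steel yield.
Net tension couple steel: A_s − A'_s = 4178 mm².
a = (A_s − A'_s) f_y / (0.85 f'_c b) = 1733870/(0.85 × 32.6 × 315) = 198.64 mm.
c = a/β₁ = 198.64/0.817 = 243.13 mm; ε'_s = 0.003(c − d')/c = 0.0025 ≥ f_y/E_s = 0.0021, so compression steel does yield.
M_n = (A_s − A'_s) f_y (d − a/2) + A'_s f_y (d − d') = [1733870 × (700 − 99.32) + 191730 × (700 − 41)] × 10⁻⁶ = 1041.50 + 126.35 = 1167.85 kN·m.

M_n ≈ 1170 kN·m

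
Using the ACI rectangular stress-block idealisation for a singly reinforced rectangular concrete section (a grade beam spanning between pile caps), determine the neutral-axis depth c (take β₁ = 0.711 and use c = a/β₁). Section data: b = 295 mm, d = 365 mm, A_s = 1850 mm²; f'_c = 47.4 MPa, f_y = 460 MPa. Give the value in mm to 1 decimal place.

T = A_s f_y = 1850 × 460 = 851000 N = 851 kN.
Setting C = 0.85 f'_c a b equal to T: a = 851000/(0.85 × 47.4 × 295) = 71.600 mm.
With β₁ = 0.711, c = a/β₁ = 71.600/0.711 = 100.7 mm.

c ≈ 100.7 mm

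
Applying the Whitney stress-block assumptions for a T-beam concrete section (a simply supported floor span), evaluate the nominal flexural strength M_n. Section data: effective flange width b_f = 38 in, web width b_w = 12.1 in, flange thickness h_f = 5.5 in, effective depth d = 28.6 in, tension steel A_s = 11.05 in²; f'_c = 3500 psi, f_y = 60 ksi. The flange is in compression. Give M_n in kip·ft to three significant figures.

M_n ≈ 1420 kip·ft

Tension: T = A_s f_y = 11.05 × 60 = 663 kips.
Try a within the flange: a = T/(0.85 f'_c b_f) = 663/(0.85 × 3.5 × 38) = 5.865 in.
a = 5.865 > h_f = 5.5 in: the block extends into the web. Split into flange-overhang and web parts.
C_f = 0.85 f'_c (b_f − b_w) h_f = 0.85 × 3.5 × (38 − 12.1) × 5.5 = 423.8 kips.
Remaining web compression depth: a_w = (T − C_f)/(0.85 f'_c b_w) = (663 − 423.8)/(0.85 × 3.5 × 12.1) = 6.645 in.
M_n = C_f(d − h_f/2) + (T − C_f)(d − a_w/2) = 423.8 × (28.6 − 2.75) + 239.2 × (28.6 − 3.3225) = 10955.2 + 6046.4 = 17001.6 kip·in.
M_n = 17001.6/12 = 1416.80 kip·ft.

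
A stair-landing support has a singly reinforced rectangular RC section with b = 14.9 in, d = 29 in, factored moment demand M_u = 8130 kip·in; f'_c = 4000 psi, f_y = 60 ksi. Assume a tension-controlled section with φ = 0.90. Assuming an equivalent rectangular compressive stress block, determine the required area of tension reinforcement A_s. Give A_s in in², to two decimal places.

A_s ≈ 5.90 in²

M_n = M_u/φ = 8130/0.90 = 9033.33 kip·in.
From M_n = 0.85 f'_c a b (d − a/2):
a = d − √(d² − 2M_n/(0.85 f'_c b)) = 29 − √(29² − 2 × 9033.33/(0.85 × 4 × 14.9)) = 6.991 in.
A_s = 0.85 f'_c a b / f_y = 0.85 × 4 × 6.991 × 14.9 / 60 = 5.903 in².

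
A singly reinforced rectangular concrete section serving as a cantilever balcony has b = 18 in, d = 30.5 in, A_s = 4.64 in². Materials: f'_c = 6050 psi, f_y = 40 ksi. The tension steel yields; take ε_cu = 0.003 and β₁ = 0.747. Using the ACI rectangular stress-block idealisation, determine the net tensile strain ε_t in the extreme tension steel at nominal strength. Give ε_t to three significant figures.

ε_t ≈ 0.0311

a = A_s f_y/(0.85 f'_c b) = 2.005 in.
β₁ = 0.747, so c = a/β₁ = 2.005/0.747 = 2.684 in.
From the linear strain diagram with ε_cu = 0.003: ε_t = 0.003 (d − c)/c = 0.003 × (30.5 − 2.684)/2.684 = 0.0311.
Since ε_t ≥ 0.005, the section is tension-controlled.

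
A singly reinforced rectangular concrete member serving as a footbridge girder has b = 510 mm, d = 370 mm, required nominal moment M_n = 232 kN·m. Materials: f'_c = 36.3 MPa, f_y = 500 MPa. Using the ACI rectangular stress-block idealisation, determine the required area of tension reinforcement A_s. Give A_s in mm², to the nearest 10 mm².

With M_n = 0.85 f'_c a b (d − a/2), solve the quadratic for a:
a = d − √(d² − 2M_n/(0.85 f'_c b)) = 370 − √(370² − 2 × 232×10⁶/(0.85 × 36.3 × 510)) = 42.26 mm.
A_s = 0.85 f'_c a b / f_y = 0.85 × 36.3 × 42.26 × 510 / 500 = 1330.0 mm².

A_s ≈ 1330 mm²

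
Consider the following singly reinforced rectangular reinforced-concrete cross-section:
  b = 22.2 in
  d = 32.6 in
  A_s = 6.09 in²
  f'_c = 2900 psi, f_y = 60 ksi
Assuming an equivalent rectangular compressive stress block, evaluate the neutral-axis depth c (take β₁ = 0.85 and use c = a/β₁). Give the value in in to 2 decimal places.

T = A_s f_y = 6.09 × 60 = 365.4 kips.
a = T/(0.85 f'_c b) = 365.4/(0.85 × 2.9 × 22.2) = 6.6773 in.
With β₁ = 0.85, c = a/β₁ = 6.6773/0.85 = 7.86 in.

c ≈ 7.86 in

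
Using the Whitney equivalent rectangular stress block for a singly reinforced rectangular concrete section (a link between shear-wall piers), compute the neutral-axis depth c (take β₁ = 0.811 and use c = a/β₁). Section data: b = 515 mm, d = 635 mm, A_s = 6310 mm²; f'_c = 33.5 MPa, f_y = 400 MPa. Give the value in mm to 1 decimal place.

c ≈ 212.2 mm

T = A_s f_y = 6310 × 400 = 2524000 N = 2524 kN.
Setting C = 0.85 f'_c a b equal to T: a = 2524000/(0.85 × 33.5 × 515) = 172.115 mm.
With β₁ = 0.811, c = a/β₁ = 172.115/0.811 = 212.2 mm.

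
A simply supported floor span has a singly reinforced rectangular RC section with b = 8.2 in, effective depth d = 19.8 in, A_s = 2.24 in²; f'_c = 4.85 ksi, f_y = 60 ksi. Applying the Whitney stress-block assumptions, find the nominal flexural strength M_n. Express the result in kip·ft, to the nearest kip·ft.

T = A_s f_y = 2.24 × 60 = 134.4 kips.
a = T/(0.85 f'_c b) = 134.4/(0.85 × 4.85 × 8.2) = 3.976 in.
M_n = T(d − a/2) = 134.4 × (19.8 − 1.988) = 2393.9 kip·in = 2393.9/12 = 199.49 kip·ft.

M_n ≈ 199 kip·ft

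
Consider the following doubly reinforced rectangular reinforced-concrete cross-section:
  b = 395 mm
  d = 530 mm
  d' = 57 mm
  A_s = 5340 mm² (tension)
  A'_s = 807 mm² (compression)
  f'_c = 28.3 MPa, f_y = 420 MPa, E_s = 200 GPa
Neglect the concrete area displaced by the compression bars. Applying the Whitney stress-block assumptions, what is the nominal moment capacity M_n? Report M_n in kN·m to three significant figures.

Assume both tension and compression steel yield.
Net tension couple steel: A_s − A'_s = 4533 mm².
a = (A_s − A'_s) f_y / (0.85 f'_c b) = 1903860/(0.85 × 28.3 × 395) = 200.37 mm.
c = a/β₁ = 200.37/0.848 = 236.29 mm; ε'_s = 0.003(c − d')/c = 0.0023 ≥ f_y/E_s = 0.0021, so compression steel does yield.
M_n = (A_s − A'_s) f_y (d − a/2) + A'_s f_y (d − d') = [1903860 × (530 − 100.185) + 338940 × (530 − 57)] × 10⁻⁶ = 818.31 + 160.32 = 978.63 kN·m.

M_n ≈ 979 kN·m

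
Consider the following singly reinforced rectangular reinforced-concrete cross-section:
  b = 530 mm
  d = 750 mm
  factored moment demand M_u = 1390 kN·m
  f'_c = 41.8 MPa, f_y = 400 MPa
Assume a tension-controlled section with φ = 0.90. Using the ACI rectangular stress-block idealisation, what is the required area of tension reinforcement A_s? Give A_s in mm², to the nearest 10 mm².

M_n = M_u/φ = 1390/0.90 = 1544.44 kN·m.
With M_n = 0.85 f'_c a b (d − a/2), solve the quadratic for a:
a = d − √(d² − 2M_n/(0.85 f'_c b)) = 750 − √(750² − 2 × 1544.44×10⁶/(0.85 × 41.8 × 530)) = 118.76 mm.
A_s = 0.85 f'_c a b / f_y = 0.85 × 41.8 × 118.76 × 530 / 400 = 5590.9 mm².

A_s ≈ 5590 mm²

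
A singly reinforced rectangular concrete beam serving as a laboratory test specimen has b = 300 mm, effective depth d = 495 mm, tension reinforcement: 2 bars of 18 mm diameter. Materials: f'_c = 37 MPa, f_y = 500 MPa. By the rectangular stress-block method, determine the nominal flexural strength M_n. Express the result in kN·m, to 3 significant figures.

M_n ≈ 122 kN·m

A_s = 2 × 254 = 508 mm².
T = A_s f_y = 508 × 500 = 254000 N = 254 kN.
From C = T: a = T/(0.85 f'_c b) = 254000/(0.85 × 37 × 300) = 26.92 mm.
M_n = T(d − a/2) = 254 kN × (495 − 13.46) mm = 122.31 kN·m.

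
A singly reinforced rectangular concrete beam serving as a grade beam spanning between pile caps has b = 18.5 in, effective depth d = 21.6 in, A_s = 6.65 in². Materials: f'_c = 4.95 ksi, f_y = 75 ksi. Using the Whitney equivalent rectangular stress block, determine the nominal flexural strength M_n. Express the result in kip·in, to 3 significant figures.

T = A_s f_y = 6.65 × 75 = 498.75 kips.
a = T/(0.85 f'_c b) = 498.75/(0.85 × 4.95 × 18.5) = 6.407 in.
M_n = T(d − a/2) = 498.75 × (21.6 − 3.2035) = 9175.3 kip·in.

M_n ≈ 9180 kip·in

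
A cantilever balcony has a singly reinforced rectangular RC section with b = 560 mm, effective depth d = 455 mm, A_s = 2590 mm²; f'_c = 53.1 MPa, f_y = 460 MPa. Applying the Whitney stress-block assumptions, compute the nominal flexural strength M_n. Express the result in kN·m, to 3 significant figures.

T = A_s f_y = 2590 × 460 = 1191400 N = 1191.4 kN.
From C = T: a = T/(0.85 f'_c b) = 1191400/(0.85 × 53.1 × 560) = 47.14 mm.
M_n = T(d − a/2) = 1191.4 kN × (455 − 23.57) mm = 514.01 kN·m.

M_n ≈ 514 kN·m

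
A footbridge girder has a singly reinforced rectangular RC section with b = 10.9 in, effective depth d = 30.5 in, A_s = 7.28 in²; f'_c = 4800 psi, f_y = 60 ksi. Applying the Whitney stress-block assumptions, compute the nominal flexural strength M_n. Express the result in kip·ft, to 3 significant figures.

M_n ≈ 931 kip·ft

T = A_s f_y = 7.28 × 60 = 436.8 kips.
a = T/(0.85 f'_c b) = 436.8/(0.85 × 4.8 × 10.9) = 9.822 in.
M_n = T(d − a/2) = 436.8 × (30.5 − 4.911) = 11177.3 kip·in = 11177.3/12 = 931.44 kip·ft.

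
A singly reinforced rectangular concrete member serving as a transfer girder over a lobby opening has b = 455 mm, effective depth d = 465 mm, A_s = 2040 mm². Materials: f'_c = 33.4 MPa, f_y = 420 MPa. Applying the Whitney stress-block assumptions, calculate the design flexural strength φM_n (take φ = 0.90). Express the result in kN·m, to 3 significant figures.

φM_n ≈ 333 kN·m

T = A_s f_y = 2040 × 420 = 856800 N = 856.8 kN.
From C = T: a = T/(0.85 f'_c b) = 856800/(0.85 × 33.4 × 455) = 66.33 mm.
M_n = T(d − a/2) = 856.8 kN × (465 − 33.165) mm = 370.00 kN·m.
φM_n = 0.90 × 370.00 = 333.00 kN·m.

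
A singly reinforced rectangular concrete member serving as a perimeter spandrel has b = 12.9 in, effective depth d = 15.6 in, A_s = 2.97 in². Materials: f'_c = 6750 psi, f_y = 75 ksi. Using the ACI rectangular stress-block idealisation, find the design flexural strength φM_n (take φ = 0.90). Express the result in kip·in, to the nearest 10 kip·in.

T = A_s f_y = 2.97 × 75 = 222.75 kips.
a = T/(0.85 f'_c b) = 222.75/(0.85 × 6.75 × 12.9) = 3.010 in.
M_n = T(d − a/2) = 222.75 × (15.6 − 1.505) = 3139.7 kip·in.
φM_n = 0.90 × 3139.7 = 2825.7 kip·in.

φM_n ≈ 2830 kip·in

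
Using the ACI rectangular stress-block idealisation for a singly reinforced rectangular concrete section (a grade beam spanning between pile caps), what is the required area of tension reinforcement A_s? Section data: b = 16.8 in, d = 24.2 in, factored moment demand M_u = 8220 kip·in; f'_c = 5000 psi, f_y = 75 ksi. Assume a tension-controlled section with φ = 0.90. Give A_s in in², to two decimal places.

M_n = M_u/φ = 8220/0.90 = 9133.33 kip·in.
From M_n = 0.85 f'_c a b (d − a/2):
a = d − √(d² − 2M_n/(0.85 f'_c b)) = 24.2 − √(24.2² − 2 × 9133.33/(0.85 × 5 × 16.8)) = 6.039 in.
A_s = 0.85 f'_c a b / f_y = 0.85 × 5 × 6.039 × 16.8 / 75 = 5.749 in².

A_s ≈ 5.75 in²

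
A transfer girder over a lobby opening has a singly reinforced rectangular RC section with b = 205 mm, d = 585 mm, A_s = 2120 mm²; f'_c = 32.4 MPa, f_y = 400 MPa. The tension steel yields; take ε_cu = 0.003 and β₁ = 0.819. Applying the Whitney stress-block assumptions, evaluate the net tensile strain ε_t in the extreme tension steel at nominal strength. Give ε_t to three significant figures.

ε_t ≈ 0.00657

a = A_s f_y/(0.85 f'_c b) = 150.20 mm.
β₁ = 0.819, so c = a/β₁ = 150.20/0.819 = 183.39 mm.
From the linear strain diagram with ε_cu = 0.003: ε_t = 0.003 (d − c)/c = 0.003 × (585 − 183.39)/183.39 = 0.00657.
Since ε_t ≥ 0.005, the section is tension-controlled.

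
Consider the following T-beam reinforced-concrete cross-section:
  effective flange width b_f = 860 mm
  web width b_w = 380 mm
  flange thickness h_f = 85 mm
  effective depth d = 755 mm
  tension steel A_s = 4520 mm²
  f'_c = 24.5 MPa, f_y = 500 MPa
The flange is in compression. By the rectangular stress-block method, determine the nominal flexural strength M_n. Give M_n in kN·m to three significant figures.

M_n ≈ 1540 kN·m

Tension: T = A_s f_y = 4520 × 500 = 2260000 N.
Try a within the flange: a = T/(0.85 f'_c b_f) = 2260000/(0.85 × 24.5 × 860) = 126.19 mm.
a = 126.19 > h_f = 85 mm: the block extends into the web. Split into flange-overhang and web parts.
C_f = 0.85 f'_c (b_f − b_w) h_f = 0.85 × 24.5 × (860 − 380) × 85 = 849660 N.
Remaining web compression depth: a_w = (T − C_f)/(0.85 f'_c b_w) = (2260000 − 849660)/(0.85 × 24.5 × 380) = 178.22 mm.
M_n = C_f(d − h_f/2) + (T − C_f)(d − a_w/2) = 849660 × (755 − 42.5) + 1410340 × (755 − 89.11) = 605.38 + 939.13 = 1544.51 × 10⁶ N·mm.
M_n = 1544.51 kN·m.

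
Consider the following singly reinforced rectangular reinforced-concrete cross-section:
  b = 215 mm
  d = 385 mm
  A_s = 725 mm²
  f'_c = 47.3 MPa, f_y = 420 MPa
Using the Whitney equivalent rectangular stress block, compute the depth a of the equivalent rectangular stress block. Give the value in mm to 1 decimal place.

a ≈ 35.2 mm

T = A_s f_y = 725 × 420 = 304500 N = 304.5 kN.
Setting C = 0.85 f'_c a b equal to T: a = 304500/(0.85 × 47.3 × 215) = 35.2 mm.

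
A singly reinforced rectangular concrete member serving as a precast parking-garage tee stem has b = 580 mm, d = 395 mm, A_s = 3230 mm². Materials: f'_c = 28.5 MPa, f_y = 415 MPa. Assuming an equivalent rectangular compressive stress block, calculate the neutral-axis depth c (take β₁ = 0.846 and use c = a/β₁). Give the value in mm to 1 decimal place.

c ≈ 112.8 mm

T = A_s f_y = 3230 × 415 = 1340450 N = 1340.45 kN.
Setting C = 0.85 f'_c a b equal to T: a = 1340450/(0.85 × 28.5 × 580) = 95.402 mm.
With β₁ = 0.846, c = a/β₁ = 95.402/0.846 = 112.8 mm.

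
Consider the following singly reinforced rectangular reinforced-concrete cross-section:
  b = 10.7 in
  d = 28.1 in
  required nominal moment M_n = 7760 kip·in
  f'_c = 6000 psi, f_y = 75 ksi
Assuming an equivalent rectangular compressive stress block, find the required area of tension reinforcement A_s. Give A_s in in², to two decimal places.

A_s ≈ 4.09 in²

From M_n = 0.85 f'_c a b (d − a/2):
a = d − √(d² − 2M_n/(0.85 f'_c b)) = 28.1 − √(28.1² − 2 × 7760/(0.85 × 6 × 10.7)) = 5.623 in.
A_s = 0.85 f'_c a b / f_y = 0.85 × 6 × 5.623 × 10.7 / 75 = 4.091 in².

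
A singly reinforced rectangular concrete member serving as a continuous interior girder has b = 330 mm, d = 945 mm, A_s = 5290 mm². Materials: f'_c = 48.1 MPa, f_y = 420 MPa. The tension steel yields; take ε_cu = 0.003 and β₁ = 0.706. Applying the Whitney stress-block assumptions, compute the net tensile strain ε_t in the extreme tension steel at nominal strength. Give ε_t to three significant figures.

a = A_s f_y/(0.85 f'_c b) = 164.67 mm.
β₁ = 0.706, so c = a/β₁ = 164.67/0.706 = 233.24 mm.
From the linear strain diagram with ε_cu = 0.003: ε_t = 0.003 (d − c)/c = 0.003 × (945 − 233.24)/233.24 = 0.00915.
Since ε_t ≥ 0.005, the section is tension-controlled.

ε_t ≈ 0.00915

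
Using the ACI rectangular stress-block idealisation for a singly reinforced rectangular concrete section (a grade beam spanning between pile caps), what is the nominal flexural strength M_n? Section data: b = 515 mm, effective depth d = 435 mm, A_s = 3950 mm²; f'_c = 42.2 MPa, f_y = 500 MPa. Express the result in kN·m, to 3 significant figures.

M_n ≈ 754 kN·m

T = A_s f_y = 3950 × 500 = 1975000 N = 1975 kN.
From C = T: a = T/(0.85 f'_c b) = 1975000/(0.85 × 42.2 × 515) = 106.91 mm.
M_n = T(d − a/2) = 1975 kN × (435 − 53.455) mm = 753.55 kN·m.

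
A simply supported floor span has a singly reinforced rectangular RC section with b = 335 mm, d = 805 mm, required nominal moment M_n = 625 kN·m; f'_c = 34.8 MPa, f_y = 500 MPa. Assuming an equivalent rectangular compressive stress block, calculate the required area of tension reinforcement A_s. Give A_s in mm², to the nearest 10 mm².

With M_n = 0.85 f'_c a b (d − a/2), solve the quadratic for a:
a = d − √(d² − 2M_n/(0.85 f'_c b)) = 805 − √(805² − 2 × 625×10⁶/(0.85 × 34.8 × 335)) = 82.59 mm.
A_s = 0.85 f'_c a b / f_y = 0.85 × 34.8 × 82.59 × 335 / 500 = 1636.8 mm².

A_s ≈ 1640 mm²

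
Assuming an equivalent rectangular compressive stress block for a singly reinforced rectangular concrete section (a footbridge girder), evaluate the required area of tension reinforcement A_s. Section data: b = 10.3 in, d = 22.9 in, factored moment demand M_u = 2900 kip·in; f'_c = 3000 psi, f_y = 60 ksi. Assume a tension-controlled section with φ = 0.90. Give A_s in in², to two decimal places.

M_n = M_u/φ = 2900/0.90 = 3222.22 kip·in.
From M_n = 0.85 f'_c a b (d − a/2):
a = d − √(d² − 2M_n/(0.85 f'_c b)) = 22.9 − √(22.9² − 2 × 3222.22/(0.85 × 3 × 10.3)) = 6.195 in.
A_s = 0.85 f'_c a b / f_y = 0.85 × 3 × 6.195 × 10.3 / 60 = 2.712 in².

A_s ≈ 2.71 in²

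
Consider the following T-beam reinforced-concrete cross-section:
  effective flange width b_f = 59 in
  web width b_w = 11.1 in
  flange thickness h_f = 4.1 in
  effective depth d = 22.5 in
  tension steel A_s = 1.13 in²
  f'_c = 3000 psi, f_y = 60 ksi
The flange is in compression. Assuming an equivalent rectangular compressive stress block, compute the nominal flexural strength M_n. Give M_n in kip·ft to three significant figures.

M_n ≈ 126 kip·ft

Tension: T = A_s f_y = 1.13 × 60 = 67.8 kips.
Try a within the flange: a = T/(0.85 f'_c b_f) = 67.8/(0.85 × 3 × 59) = 0.451 in.
Since a = 0.451 ≤ h_f = 4.1 in, the stress block lies entirely in the flange; analyse as a rectangular beam of width b_f.
M_n = T(d − a/2) = 67.8 × (22.5 − 0.2255) = 1510.2 kip·in.
M_n = 1510.2/12 = 125.85 kip·ft.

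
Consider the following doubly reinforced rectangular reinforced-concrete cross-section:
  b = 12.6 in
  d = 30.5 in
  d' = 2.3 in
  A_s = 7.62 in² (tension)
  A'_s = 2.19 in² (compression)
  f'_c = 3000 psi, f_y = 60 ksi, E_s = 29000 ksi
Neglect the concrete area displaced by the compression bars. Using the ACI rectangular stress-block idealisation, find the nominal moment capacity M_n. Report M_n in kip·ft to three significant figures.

M_n ≈ 999 kip·ft

Assume both steels yield.
a = (A_s − A'_s) f_y/(0.85 f'_c b) = (7.62 − 2.19) × 60/(0.85 × 3 × 12.6) = 10.140 in.
c = a/β₁ = 10.140/0.85 = 11.929 in; ε'_s = 0.003(c − d')/c = 0.0024 ≥ ε_y = 0.0021, so the compression steel yields.
M_n = (A_s − A'_s) f_y (d − a/2) + A'_s f_y (d − d') = 325.8 × (30.5 − 5.07) + 131.4 × (30.5 − 2.3) = 8285.1 + 3705.5 = 11990.6 kip·in = 11990.6/12 = 999.22 kip·ft.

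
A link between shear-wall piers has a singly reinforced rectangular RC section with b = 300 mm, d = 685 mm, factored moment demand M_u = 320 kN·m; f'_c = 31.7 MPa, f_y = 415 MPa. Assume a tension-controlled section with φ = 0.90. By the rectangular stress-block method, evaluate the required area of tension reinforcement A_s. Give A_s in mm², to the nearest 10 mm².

A_s ≈ 1320 mm²

M_n = M_u/φ = 320/0.90 = 355.556 kN·m.
With M_n = 0.85 f'_c a b (d − a/2), solve the quadratic for a:
a = d − √(d² − 2M_n/(0.85 f'_c b)) = 685 − √(685² − 2 × 355.556×10⁶/(0.85 × 31.7 × 300)) = 67.54 mm.
A_s = 0.85 f'_c a b / f_y = 0.85 × 31.7 × 67.54 × 300 / 415 = 1315.6 mm².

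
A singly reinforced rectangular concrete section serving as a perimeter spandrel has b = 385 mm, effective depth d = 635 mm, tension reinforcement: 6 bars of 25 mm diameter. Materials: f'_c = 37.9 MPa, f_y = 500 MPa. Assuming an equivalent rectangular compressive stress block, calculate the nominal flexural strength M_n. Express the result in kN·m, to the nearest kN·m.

M_n ≈ 848 kN·m

A_s = 6 × 491 = 2946 mm².
T = A_s f_y = 2946 × 500 = 1473000 N = 1473 kN.
From C = T: a = T/(0.85 f'_c b) = 1473000/(0.85 × 37.9 × 385) = 118.76 mm.
M_n = T(d − a/2) = 1473 kN × (635 − 59.38) mm = 847.89 kN·m.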